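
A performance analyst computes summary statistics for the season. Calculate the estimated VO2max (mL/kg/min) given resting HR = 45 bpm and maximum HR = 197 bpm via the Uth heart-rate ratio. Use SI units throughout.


VO2max = 15.3 * HRmax / HRrest
VO2max = 15.3 * 197 / 45
VO2max = 3014.1 / 45 = 66.98 mL/kg/min

66.98 mL/kg/min


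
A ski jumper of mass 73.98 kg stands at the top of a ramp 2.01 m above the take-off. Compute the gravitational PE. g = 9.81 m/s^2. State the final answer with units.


PE = m * g * h
PE = 73.98 * 9.81 * 2.01
PE = 725.7438 * 2.01 = 1458.745 J

1458.745 J


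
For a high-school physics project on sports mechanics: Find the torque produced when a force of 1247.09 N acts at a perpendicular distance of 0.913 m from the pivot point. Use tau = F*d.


tau = F * d
tau = 1247.09 * 0.913
tau = 1138.5932 N*m

1138.5932 N*m


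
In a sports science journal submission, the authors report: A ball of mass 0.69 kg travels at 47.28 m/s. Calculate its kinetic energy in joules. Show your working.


KE = 0.5 * m * v^2
KE = 0.5 * 0.69 * 47.28^2
KE = 0.5 * 0.69 * 2235.3984 = 771.2124 J

771.2124 J


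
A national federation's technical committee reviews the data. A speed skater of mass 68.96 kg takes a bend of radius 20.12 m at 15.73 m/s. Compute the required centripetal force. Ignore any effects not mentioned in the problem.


Fc = m * v^2 / r
v^2 = 15.73^2 = 247.4329
Fc = 68.96 * 247.4329 / 20.12
Fc = 17062.9728 / 20.12 = 848.0603 N

848.0603 N


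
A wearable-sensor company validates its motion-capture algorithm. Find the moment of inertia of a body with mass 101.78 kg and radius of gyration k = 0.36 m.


I = m * k^2
I = 101.78 * 0.36^2
I = 101.78 * 0.1296 = 13.1907 kg*m^2

13.1907 kg*m^2


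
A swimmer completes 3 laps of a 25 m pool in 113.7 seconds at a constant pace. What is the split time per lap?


Split time = total_time / n_laps = 113.7 / 3
Split time = 37.9 s per lap

37.9 s


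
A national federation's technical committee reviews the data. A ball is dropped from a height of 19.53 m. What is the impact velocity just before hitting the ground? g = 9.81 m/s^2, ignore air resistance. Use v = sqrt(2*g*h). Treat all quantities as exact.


v = sqrt(2 * g * h)
v = sqrt(2 * 9.81 * 19.53)
v = sqrt(383.1786) = 19.5749 m/s

19.5749 m/s


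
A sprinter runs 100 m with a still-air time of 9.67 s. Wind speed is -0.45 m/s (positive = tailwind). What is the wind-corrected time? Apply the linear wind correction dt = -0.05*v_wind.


dt = -0.05 * v_wind = -0.05 * -0.45 = 0.0225 s
t_corrected = t_still + dt = 9.67 + (0.0225)
t_corrected = 9.6925 s

9.6925 s


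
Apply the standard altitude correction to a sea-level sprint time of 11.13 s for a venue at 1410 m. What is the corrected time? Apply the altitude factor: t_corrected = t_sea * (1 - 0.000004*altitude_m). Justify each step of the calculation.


Correction factor = 1 - 0.000004 * 1410 = 0.99436
t_corrected = t_sea * factor = 11.13 * 0.99436
t_corrected = 11.0672 s

11.0672 s


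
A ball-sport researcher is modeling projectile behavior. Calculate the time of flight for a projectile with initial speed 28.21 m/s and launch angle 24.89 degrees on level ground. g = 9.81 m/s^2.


T = 2*v*sin(theta)/g
sin(theta) = sin(24.89 deg) = 0.4209
T = 2*28.21*0.4209 / 9.81
T = 23.7459 / 9.81 = 2.4206 s

2.4206 s


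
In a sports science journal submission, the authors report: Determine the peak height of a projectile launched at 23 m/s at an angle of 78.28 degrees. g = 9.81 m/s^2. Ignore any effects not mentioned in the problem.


H = (v*sin(theta))^2 / (2*g)
vy = v*sin(theta) = 23 * sin(78.28 deg) = 22.5205 m/s
H = vy^2 / (2*g) = 507.1727 / (2*9.81)
H = 507.1727 / 19.62 = 25.8498 m

25.8498 m


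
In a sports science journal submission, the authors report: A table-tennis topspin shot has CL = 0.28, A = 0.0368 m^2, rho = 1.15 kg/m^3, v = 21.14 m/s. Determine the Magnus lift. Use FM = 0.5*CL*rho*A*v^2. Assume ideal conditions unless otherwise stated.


FM = 0.5 * CL * rho * A * v^2
FM = 0.5 * 0.28 * 1.15 * 0.0368 * 21.14^2
v^2 = 446.8996
FM = 0.5 * 0.28 * 1.15 * 0.0368 * 446.8996 = 2.6478 N

2.6478 N


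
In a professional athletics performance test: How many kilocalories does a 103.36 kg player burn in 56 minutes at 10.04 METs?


kcal = MET * mass * time_hr
Convert time: 56 min = 0.9333 hr
kcal = 10.04 * 103.36 * 0.9333
kcal = 968.5521 kcal

968.5521 kcal


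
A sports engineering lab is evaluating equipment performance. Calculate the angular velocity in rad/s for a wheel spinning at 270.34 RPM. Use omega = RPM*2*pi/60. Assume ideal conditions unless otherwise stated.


omega = RPM * 2 * pi / 60
omega = 270.34 * 2 * 3.14159 / 60
omega = 1698.5963 / 60 = 28.3099 rad/s

28.3099 rad/s


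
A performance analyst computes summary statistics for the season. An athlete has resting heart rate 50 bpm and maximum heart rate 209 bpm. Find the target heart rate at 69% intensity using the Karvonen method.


Target = HRrest + pct*(HRmax - HRrest)
Heart rate reserve = HRmax - HRrest = 209 - 50 = 159 bpm
Fraction = 69% = 0.69
Target = 50 + 0.69 * 159
Target = 50 + 109.71 = 159.71 bpm

159.71 bpm


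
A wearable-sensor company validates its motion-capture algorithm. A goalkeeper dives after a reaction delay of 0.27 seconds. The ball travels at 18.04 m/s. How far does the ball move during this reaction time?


d = v * t
d = 18.04 * 0.27
d = 4.8708 m

4.8708 m


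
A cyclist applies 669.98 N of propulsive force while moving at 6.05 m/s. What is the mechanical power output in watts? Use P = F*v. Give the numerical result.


P = F * v
P = 669.98 * 6.05
P = 4053.379 W

4053.379 W


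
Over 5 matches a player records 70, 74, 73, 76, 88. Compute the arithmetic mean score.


Average = sum / n
Sum = 381
Average = 381 / 5 = 76.2

76.2


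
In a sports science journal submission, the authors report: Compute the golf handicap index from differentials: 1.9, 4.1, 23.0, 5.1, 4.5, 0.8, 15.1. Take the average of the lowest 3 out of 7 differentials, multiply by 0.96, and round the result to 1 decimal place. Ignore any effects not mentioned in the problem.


All differentials: 1.9, 4.1, 23.0, 5.1, 4.5, 0.8, 15.1
Sorted: 0.8, 1.9, 4.1, 4.5, 5.1, 15.1, 23.0
Best 3: 0.8, 1.9, 4.1
Average of best = 6.8 / 3 = 2.2667
Raw index = 2.2667 * 0.96 = 2.176
Handicap index = round(2.176, 1) = 2.2

2.2


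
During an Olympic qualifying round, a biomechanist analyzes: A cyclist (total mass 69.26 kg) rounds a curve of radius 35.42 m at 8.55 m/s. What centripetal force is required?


Fc = m * v^2 / r
v^2 = 8.55^2 = 73.1025
Fc = 69.26 * 73.1025 / 35.42
Fc = 5063.0792 / 35.42 = 142.9441 N

142.9441 N


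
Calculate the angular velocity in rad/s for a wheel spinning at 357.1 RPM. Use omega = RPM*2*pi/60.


omega = RPM * 2 * pi / 60
omega = 357.1 * 2 * 3.14159 / 60
omega = 2243.7255 / 60 = 37.3954 rad/s

37.3954 rad/s


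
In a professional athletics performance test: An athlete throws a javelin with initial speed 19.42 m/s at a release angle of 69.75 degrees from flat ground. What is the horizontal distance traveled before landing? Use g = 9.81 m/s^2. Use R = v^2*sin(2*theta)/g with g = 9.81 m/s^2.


R = v^2 * sin(2*theta) / g
Convert angle to radians: theta = 69.75 deg = 1.2174 rad
sin(2*theta) = sin(2.4347) = 0.6494
R = 19.42^2 * 0.6494 / 9.81
R = 377.1364 * 0.6494 / 9.81 = 24.9674 m

24.9674 m


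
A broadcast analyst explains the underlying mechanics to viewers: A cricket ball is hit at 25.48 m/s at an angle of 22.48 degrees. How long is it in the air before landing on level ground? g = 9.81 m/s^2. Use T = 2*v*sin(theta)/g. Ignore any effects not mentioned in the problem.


T = 2*v*sin(theta)/g
sin(theta) = sin(22.48 deg) = 0.3824
T = 2*25.48*0.3824 / 9.81
T = 19.4851 / 9.81 = 1.9862 s

1.9862 s


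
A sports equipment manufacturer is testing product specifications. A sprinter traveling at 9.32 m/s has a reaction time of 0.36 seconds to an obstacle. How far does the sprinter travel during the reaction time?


d = v * t
d = 9.32 * 0.36
d = 3.3552 m

3.3552 m


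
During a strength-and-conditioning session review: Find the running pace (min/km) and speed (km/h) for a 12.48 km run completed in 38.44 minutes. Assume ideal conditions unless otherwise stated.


Pace = time / distance = 38.44 min / 12.48 km = 3.0801 min/km
Speed = distance / time_in_hours = 12.48 / 0.6407 hr
Speed = 19.4797 km/h

3.0801 min/km, 19.4797 km/h


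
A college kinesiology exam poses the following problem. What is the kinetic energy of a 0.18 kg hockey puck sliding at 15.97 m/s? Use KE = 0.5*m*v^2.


KE = 0.5 * m * v^2
KE = 0.5 * 0.18 * 15.97^2
KE = 0.5 * 0.18 * 255.0409 = 22.9537 J

22.9537 J


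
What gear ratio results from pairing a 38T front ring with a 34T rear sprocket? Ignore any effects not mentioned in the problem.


GR = front_teeth / rear_teeth
GR = 38 / 34
GR = 1.1176

1.1176


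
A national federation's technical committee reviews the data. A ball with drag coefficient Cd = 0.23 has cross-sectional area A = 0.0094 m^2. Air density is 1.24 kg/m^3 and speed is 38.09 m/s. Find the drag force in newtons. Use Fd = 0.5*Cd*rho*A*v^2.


Fd = 0.5 * Cd * rho * A * v^2
Fd = 0.5 * 0.23 * 1.24 * 0.0094 * 38.09^2
v^2 = 1450.8481
Fd = 0.5 * 0.23 * 1.24 * 0.0094 * 1450.8481 = 1.9448 N

1.9448 N


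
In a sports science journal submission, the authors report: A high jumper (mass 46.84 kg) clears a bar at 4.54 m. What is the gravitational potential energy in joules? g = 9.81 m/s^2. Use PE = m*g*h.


PE = m * g * h
PE = 46.84 * 9.81 * 4.54
PE = 459.5004 * 4.54 = 2086.1318 J

2086.1318 J


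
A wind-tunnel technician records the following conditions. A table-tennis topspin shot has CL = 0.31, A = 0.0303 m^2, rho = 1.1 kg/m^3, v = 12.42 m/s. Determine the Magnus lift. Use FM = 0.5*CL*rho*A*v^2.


FM = 0.5 * CL * rho * A * v^2
FM = 0.5 * 0.31 * 1.1 * 0.0303 * 12.42^2
v^2 = 154.2564
FM = 0.5 * 0.31 * 1.1 * 0.0303 * 154.2564 = 0.7969 N

0.7969 N


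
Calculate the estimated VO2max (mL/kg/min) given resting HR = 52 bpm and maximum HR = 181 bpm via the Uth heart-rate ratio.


VO2max = 15.3 * HRmax / HRrest
VO2max = 15.3 * 181 / 52
VO2max = 2769.3 / 52 = 53.2558 mL/kg/min

53.2558 mL/kg/min


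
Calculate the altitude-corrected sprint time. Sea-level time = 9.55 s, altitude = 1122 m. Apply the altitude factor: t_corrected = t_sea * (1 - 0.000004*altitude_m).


Correction factor = 1 - 0.000004 * 1122 = 0.995512
t_corrected = t_sea * factor = 9.55 * 0.995512
t_corrected = 9.5071 s

9.5071 s


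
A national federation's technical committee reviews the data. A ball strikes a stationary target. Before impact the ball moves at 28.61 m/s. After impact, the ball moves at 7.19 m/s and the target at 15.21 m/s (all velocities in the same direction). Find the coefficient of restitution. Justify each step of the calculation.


e = (v2_after - v1_after) / (v1_before - v2_before)
Numerator = 15.21 - 7.19 = 8.02
Denominator = 28.61 - 0 = 28.61
e = 8.02 / 28.61 = 0.2803

0.2803


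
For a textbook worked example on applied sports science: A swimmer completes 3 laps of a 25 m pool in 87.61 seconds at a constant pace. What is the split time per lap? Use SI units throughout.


Split time = total_time / n_laps = 87.61 / 3
Split time = 29.2033 s per lap

29.2033 s


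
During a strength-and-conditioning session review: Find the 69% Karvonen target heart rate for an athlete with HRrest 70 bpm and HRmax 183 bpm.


Target = HRrest + pct*(HRmax - HRrest)
Heart rate reserve = HRmax - HRrest = 183 - 70 = 113 bpm
Fraction = 69% = 0.69
Target = 70 + 0.69 * 113
Target = 70 + 77.97 = 147.97 bpm

147.97 bpm


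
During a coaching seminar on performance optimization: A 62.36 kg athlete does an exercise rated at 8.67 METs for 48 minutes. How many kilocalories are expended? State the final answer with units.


kcal = MET * mass * time_hr
Convert time: 48 min = 0.8 hr
kcal = 8.67 * 62.36 * 0.8
kcal = 432.529 kcal

432.529 kcal


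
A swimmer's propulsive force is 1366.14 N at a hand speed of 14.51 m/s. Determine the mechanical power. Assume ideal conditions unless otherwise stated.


P = F * v
P = 1366.14 * 14.51
P = 19822.6914 W

19822.6914 W


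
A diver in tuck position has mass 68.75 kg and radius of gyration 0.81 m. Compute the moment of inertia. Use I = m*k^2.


I = m * k^2
I = 68.75 * 0.81^2
I = 68.75 * 0.6561 = 45.1069 kg*m^2

45.1069 kg*m^2


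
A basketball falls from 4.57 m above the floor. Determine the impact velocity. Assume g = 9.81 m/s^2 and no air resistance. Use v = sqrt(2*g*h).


v = sqrt(2 * g * h)
v = sqrt(2 * 9.81 * 4.57)
v = sqrt(89.6634) = 9.4691 m/s

9.4691 m/s


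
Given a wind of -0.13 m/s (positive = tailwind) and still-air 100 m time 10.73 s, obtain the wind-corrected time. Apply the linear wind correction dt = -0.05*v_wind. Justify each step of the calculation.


dt = -0.05 * v_wind = -0.05 * -0.13 = 0.0065 s
t_corrected = t_still + dt = 10.73 + (0.0065)
t_corrected = 10.7365 s

10.7365 s


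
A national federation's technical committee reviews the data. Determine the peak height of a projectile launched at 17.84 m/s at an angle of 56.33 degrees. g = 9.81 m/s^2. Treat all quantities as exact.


H = (v*sin(theta))^2 / (2*g)
vy = v*sin(theta) = 17.84 * sin(56.33 deg) = 14.8472 m/s
H = vy^2 / (2*g) = 220.4406 / (2*9.81)
H = 220.4406 / 19.62 = 11.2355 m

11.2355 m


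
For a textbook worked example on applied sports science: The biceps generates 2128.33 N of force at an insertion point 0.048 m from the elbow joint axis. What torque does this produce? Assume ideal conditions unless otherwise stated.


tau = F * d
tau = 2128.33 * 0.048
tau = 102.1598 N*m

102.1598 N*m


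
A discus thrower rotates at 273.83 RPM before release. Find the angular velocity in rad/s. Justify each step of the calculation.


omega = RPM * 2 * pi / 60
omega = 273.83 * 2 * 3.14159 / 60
omega = 1720.5246 / 60 = 28.6754 rad/s

28.6754 rad/s


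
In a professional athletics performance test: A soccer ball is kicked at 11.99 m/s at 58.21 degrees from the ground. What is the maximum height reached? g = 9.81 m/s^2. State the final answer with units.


H = (v*sin(theta))^2 / (2*g)
vy = v*sin(theta) = 11.99 * sin(58.21 deg) = 10.1913 m/s
H = vy^2 / (2*g) = 103.8629 / (2*9.81)
H = 103.8629 / 19.62 = 5.2937 m

5.2937 m


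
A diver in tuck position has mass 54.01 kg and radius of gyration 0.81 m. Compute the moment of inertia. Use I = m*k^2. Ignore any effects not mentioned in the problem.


I = m * k^2
I = 54.01 * 0.81^2
I = 54.01 * 0.6561 = 35.436 kg*m^2

35.436 kg*m^2


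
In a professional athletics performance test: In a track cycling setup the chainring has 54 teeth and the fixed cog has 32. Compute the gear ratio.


GR = front_teeth / rear_teeth
GR = 54 / 32
GR = 1.6875

1.6875


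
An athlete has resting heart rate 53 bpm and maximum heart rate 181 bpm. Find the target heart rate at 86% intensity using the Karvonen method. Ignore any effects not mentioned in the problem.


Target = HRrest + pct*(HRmax - HRrest)
Heart rate reserve = HRmax - HRrest = 181 - 53 = 128 bpm
Fraction = 86% = 0.86
Target = 53 + 0.86 * 128
Target = 53 + 110.08 = 163.08 bpm

163.08 bpm


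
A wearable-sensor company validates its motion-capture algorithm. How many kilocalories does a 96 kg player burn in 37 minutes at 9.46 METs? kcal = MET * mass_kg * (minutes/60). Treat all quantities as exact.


kcal = MET * mass * time_hr
Convert time: 37 min = 0.6167 hr
kcal = 9.46 * 96 * 0.6167
kcal = 560.032 kcal

560.032 kcal


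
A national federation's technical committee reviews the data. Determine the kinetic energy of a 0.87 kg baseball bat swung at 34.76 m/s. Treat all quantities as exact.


KE = 0.5 * m * v^2
KE = 0.5 * 0.87 * 34.76^2
KE = 0.5 * 0.87 * 1208.2576 = 525.5921 J

525.5921 J


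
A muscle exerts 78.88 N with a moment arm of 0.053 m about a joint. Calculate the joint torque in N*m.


tau = F * d
tau = 78.88 * 0.053
tau = 4.1806 N*m

4.1806 N*m


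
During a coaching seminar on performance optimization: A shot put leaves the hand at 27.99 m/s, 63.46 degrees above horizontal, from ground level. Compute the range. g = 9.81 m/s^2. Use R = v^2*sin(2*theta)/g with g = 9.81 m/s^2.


R = v^2 * sin(2*theta) / g
Convert angle to radians: theta = 63.46 deg = 1.1076 rad
sin(2*theta) = sin(2.2152) = 0.7995
R = 27.99^2 * 0.7995 / 9.81
R = 783.4401 * 0.7995 / 9.81 = 63.8472 m

63.8472 m


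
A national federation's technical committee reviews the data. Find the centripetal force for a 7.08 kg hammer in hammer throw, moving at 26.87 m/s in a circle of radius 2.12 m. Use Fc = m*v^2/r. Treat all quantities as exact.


Fc = m * v^2 / r
v^2 = 26.87^2 = 721.9969
Fc = 7.08 * 721.9969 / 2.12
Fc = 5111.7381 / 2.12 = 2411.1972 N

2411.1972 N


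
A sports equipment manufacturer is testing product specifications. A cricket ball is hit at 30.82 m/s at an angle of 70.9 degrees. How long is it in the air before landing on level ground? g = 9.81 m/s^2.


T = 2*v*sin(theta)/g
sin(theta) = sin(70.9 deg) = 0.9449
T = 2*30.82*0.9449 / 9.81
T = 58.2467 / 9.81 = 5.9375 s

5.9375 s


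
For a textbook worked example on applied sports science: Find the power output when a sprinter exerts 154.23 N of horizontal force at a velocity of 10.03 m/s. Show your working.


P = F * v
P = 154.23 * 10.03
P = 1546.9269 W

1546.9269 W


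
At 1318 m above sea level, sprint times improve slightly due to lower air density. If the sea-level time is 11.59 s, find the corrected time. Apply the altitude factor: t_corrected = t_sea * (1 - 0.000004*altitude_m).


Correction factor = 1 - 0.000004 * 1318 = 0.994728
t_corrected = t_sea * factor = 11.59 * 0.994728
t_corrected = 11.5289 s

11.5289 s


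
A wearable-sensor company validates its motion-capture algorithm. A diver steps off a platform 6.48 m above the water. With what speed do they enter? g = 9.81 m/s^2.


v = sqrt(2 * g * h)
v = sqrt(2 * 9.81 * 6.48)
v = sqrt(127.1376) = 11.2755 m/s

11.2755 m/s


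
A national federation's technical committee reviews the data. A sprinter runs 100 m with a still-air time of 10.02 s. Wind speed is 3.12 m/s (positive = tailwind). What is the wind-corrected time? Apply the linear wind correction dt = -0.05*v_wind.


dt = -0.05 * v_wind = -0.05 * 3.12 = -0.156 s
t_corrected = t_still + dt = 10.02 + (-0.156)
t_corrected = 9.864 s

9.864 s


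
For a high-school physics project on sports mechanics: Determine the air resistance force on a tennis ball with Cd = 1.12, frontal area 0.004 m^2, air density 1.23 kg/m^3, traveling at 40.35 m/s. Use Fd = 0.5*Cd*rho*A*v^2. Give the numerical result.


Fd = 0.5 * Cd * rho * A * v^2
Fd = 0.5 * 1.12 * 1.23 * 0.004 * 40.35^2
v^2 = 1628.1225
Fd = 0.5 * 1.12 * 1.23 * 0.004 * 1628.1225 = 4.4858 N

4.4858 N


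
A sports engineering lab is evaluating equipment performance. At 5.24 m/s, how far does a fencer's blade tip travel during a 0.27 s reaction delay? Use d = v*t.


d = v * t
d = 5.24 * 0.27
d = 1.4148 m

1.4148 m


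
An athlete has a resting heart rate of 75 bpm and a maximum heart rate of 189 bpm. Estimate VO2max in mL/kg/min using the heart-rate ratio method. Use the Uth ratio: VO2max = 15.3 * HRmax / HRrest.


VO2max = 15.3 * HRmax / HRrest
VO2max = 15.3 * 189 / 75
VO2max = 2891.7 / 75 = 38.556 mL/kg/min

38.556 mL/kg/min


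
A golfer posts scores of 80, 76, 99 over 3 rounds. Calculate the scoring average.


Average = sum / n
Sum = 255
Average = 255 / 3 = 85

85


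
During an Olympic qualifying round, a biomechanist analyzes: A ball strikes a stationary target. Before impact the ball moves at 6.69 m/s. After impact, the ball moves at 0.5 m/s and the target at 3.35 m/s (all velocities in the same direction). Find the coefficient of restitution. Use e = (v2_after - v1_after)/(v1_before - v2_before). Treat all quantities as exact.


e = (v2_after - v1_after) / (v1_before - v2_before)
Numerator = 3.35 - 0.5 = 2.85
Denominator = 6.69 - 0 = 6.69
e = 2.85 / 6.69 = 0.426

0.426


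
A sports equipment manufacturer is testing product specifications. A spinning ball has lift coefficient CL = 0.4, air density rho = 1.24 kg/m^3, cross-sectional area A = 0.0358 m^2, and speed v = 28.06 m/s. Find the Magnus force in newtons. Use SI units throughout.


FM = 0.5 * CL * rho * A * v^2
FM = 0.5 * 0.4 * 1.24 * 0.0358 * 28.06^2
v^2 = 787.3636
FM = 0.5 * 0.4 * 1.24 * 0.0358 * 787.3636 = 6.9905 N

6.9905 N


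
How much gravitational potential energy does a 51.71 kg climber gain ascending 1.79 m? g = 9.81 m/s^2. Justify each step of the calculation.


PE = m * g * h
PE = 51.71 * 9.81 * 1.79
PE = 507.2751 * 1.79 = 908.0224 J

908.0224 J


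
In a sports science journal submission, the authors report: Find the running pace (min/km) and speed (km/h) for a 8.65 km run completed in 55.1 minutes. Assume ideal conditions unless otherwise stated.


Pace = time / distance = 55.1 min / 8.65 km = 6.3699 min/km
Speed = distance / time_in_hours = 8.65 / 0.9183 hr
Speed = 9.4192 km/h

6.3699 min/km, 9.4192 km/h


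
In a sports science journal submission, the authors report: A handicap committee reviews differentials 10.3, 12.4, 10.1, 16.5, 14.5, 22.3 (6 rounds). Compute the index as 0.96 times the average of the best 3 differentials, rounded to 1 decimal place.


All differentials: 10.3, 12.4, 10.1, 16.5, 14.5, 22.3
Sorted: 10.1, 10.3, 12.4, 14.5, 16.5, 22.3
Best 3: 10.1, 10.3, 12.4
Average of best = 32.8 / 3 = 10.9333
Raw index = 10.9333 * 0.96 = 10.496
Handicap index = round(10.496, 1) = 10.5

10.5


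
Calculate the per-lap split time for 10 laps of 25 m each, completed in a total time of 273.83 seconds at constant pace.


Split time = total_time / n_laps = 273.83 / 10
Split time = 27.383 s per lap

27.383 s


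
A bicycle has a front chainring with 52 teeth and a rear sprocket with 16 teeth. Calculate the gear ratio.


GR = front_teeth / rear_teeth
GR = 52 / 16
GR = 3.25

3.25


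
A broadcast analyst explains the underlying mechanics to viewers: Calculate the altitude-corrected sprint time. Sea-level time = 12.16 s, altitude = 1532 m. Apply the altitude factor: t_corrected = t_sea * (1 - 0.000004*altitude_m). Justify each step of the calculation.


Correction factor = 1 - 0.000004 * 1532 = 0.993872
t_corrected = t_sea * factor = 12.16 * 0.993872
t_corrected = 12.0855 s

12.0855 s


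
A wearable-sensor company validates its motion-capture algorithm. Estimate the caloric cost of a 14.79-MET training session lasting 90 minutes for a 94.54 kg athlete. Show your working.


kcal = MET * mass * time_hr
Convert time: 90 min = 1.5 hr
kcal = 14.79 * 94.54 * 1.5
kcal = 2097.3699 kcal

2097.3699 kcal


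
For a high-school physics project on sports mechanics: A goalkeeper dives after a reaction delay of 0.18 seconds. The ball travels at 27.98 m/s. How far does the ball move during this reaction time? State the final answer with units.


d = v * t
d = 27.98 * 0.18
d = 5.0364 m

5.0364 m


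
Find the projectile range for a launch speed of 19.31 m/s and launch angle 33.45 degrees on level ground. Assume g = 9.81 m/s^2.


R = v^2 * sin(2*theta) / g
Convert angle to radians: theta = 33.45 deg = 0.5838 rad
sin(2*theta) = sin(1.1676) = 0.9198
R = 19.31^2 * 0.9198 / 9.81
R = 372.8761 * 0.9198 / 9.81 = 34.9622 m

34.9622 m


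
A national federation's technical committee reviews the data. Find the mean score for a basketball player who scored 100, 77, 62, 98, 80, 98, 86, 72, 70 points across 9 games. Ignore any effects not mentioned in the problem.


Average = sum / n
Sum = 743
Average = 743 / 9 = 82.5556

82.5556


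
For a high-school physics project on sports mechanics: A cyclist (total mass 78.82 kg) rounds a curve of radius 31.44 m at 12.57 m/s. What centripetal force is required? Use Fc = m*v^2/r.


Fc = m * v^2 / r
v^2 = 12.57^2 = 158.0049
Fc = 78.82 * 158.0049 / 31.44
Fc = 12453.9462 / 31.44 = 396.1179 N

396.1179 N


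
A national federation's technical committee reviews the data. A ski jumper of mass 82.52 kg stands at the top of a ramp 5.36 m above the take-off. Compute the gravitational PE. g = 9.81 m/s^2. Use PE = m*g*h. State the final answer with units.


PE = m * g * h
PE = 82.52 * 9.81 * 5.36
PE = 809.5212 * 5.36 = 4339.0336 J

4339.0336 J


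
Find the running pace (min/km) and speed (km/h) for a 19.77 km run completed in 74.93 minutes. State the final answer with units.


Pace = time / distance = 74.93 min / 19.77 km = 3.7901 min/km
Speed = distance / time_in_hours = 19.77 / 1.2488 hr
Speed = 15.8308 km/h

3.7901 min/km, 15.8308 km/h


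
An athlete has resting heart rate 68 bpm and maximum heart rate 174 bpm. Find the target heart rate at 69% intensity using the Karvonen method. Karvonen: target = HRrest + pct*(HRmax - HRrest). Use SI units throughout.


Target = HRrest + pct*(HRmax - HRrest)
Heart rate reserve = HRmax - HRrest = 174 - 68 = 106 bpm
Fraction = 69% = 0.69
Target = 68 + 0.69 * 106
Target = 68 + 73.14 = 141.14 bpm

141.14 bpm


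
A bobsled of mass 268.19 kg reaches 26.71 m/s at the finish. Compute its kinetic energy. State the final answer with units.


KE = 0.5 * m * v^2
KE = 0.5 * 268.19 * 26.71^2
KE = 0.5 * 268.19 * 713.4241 = 95666.6047 J

95666.6047 J


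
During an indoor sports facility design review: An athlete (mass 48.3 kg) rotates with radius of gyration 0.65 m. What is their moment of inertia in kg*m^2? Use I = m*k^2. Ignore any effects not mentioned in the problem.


I = m * k^2
I = 48.3 * 0.65^2
I = 48.3 * 0.4225 = 20.4068 kg*m^2

20.4068 kg*m^2


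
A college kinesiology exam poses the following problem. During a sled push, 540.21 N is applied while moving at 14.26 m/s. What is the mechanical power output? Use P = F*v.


P = F * v
P = 540.21 * 14.26
P = 7703.3946 W

7703.3946 W


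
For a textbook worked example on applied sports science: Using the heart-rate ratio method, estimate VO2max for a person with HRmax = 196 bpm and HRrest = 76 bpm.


VO2max = 15.3 * HRmax / HRrest
VO2max = 15.3 * 196 / 76
VO2max = 2998.8 / 76 = 39.4579 mL/kg/min

39.4579 mL/kg/min


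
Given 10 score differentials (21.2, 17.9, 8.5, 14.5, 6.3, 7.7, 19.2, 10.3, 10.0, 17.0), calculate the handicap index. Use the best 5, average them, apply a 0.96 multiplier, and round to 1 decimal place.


All differentials: 21.2, 17.9, 8.5, 14.5, 6.3, 7.7, 19.2, 10.3, 10.0, 17.0
Sorted: 6.3, 7.7, 8.5, 10.0, 10.3, 14.5, 17.0, 17.9, 19.2, 21.2
Best 5: 6.3, 7.7, 8.5, 10.0, 10.3
Average of best = 42.8 / 5 = 8.56
Raw index = 8.56 * 0.96 = 8.2176
Handicap index = round(8.2176, 1) = 8.2

8.2


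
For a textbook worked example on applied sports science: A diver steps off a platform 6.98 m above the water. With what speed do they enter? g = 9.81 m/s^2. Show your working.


v = sqrt(2 * g * h)
v = sqrt(2 * 9.81 * 6.98)
v = sqrt(136.9476) = 11.7025 m/s

11.7025 m/s


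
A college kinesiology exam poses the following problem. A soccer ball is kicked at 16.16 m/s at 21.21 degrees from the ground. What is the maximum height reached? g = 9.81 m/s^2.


H = (v*sin(theta))^2 / (2*g)
vy = v*sin(theta) = 16.16 * sin(21.21 deg) = 5.8465 m/s
H = vy^2 / (2*g) = 34.1814 / (2*9.81)
H = 34.1814 / 19.62 = 1.7422 m

1.7422 m


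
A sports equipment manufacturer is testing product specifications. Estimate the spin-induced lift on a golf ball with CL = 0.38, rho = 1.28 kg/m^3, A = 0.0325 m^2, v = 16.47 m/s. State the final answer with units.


FM = 0.5 * CL * rho * A * v^2
FM = 0.5 * 0.38 * 1.28 * 0.0325 * 16.47^2
v^2 = 271.2609
FM = 0.5 * 0.38 * 1.28 * 0.0325 * 271.2609 = 2.144 N

2.144 N


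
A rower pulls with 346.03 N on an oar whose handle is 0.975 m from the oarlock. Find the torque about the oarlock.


tau = F * d
tau = 346.03 * 0.975
tau = 337.3792 N*m

337.3792 N*m


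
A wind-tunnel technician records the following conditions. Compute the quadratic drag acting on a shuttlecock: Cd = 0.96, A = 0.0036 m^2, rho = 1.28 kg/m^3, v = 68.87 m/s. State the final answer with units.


Fd = 0.5 * Cd * rho * A * v^2
Fd = 0.5 * 0.96 * 1.28 * 0.0036 * 68.87^2
v^2 = 4743.0769
Fd = 0.5 * 0.96 * 1.28 * 0.0036 * 4743.0769 = 10.4909 N

10.4909 N


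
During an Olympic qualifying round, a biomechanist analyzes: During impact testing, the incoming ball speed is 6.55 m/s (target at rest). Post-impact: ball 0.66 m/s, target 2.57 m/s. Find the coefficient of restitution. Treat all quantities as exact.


e = (v2_after - v1_after) / (v1_before - v2_before)
Numerator = 2.57 - 0.66 = 1.91
Denominator = 6.55 - 0 = 6.55
e = 1.91 / 6.55 = 0.2916

0.2916


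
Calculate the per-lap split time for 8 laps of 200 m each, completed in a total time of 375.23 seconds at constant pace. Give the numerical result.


Split time = total_time / n_laps = 375.23 / 8
Split time = 46.9038 s per lap

46.9038 s


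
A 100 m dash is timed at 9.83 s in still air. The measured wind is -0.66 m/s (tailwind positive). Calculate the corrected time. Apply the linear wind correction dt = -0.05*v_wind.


dt = -0.05 * v_wind = -0.05 * -0.66 = 0.033 s
t_corrected = t_still + dt = 9.83 + (0.033)
t_corrected = 9.863 s

9.863 s


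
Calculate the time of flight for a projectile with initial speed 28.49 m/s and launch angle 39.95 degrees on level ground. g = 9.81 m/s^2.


T = 2*v*sin(theta)/g
sin(theta) = sin(39.95 deg) = 0.6421
T = 2*28.49*0.6421 / 9.81
T = 36.5879 / 9.81 = 3.7297 s

3.7297 s


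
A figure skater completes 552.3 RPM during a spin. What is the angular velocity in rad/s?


omega = RPM * 2 * pi / 60
omega = 552.3 * 2 * 3.14159 / 60
omega = 3470.2032 / 60 = 57.8367 rad/s

57.8367 rad/s


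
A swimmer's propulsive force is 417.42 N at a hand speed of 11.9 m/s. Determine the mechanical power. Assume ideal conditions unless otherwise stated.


P = F * v
P = 417.42 * 11.9
P = 4967.298 W

4967.298 W


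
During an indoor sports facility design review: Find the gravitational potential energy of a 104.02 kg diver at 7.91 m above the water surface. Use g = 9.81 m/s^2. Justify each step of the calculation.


PE = m * g * h
PE = 104.02 * 9.81 * 7.91
PE = 1020.4362 * 7.91 = 8071.6503 J

8071.6503 J


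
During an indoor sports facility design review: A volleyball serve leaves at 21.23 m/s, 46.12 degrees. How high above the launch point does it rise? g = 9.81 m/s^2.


H = (v*sin(theta))^2 / (2*g)
vy = v*sin(theta) = 21.23 * sin(46.12 deg) = 15.3024 m/s
H = vy^2 / (2*g) = 234.1646 / (2*9.81)
H = 234.1646 / 19.62 = 11.935 m

11.935 m


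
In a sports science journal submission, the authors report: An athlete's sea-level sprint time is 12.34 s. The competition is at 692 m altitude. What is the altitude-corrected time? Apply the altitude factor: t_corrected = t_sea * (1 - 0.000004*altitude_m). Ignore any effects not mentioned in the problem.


Correction factor = 1 - 0.000004 * 692 = 0.997232
t_corrected = t_sea * factor = 12.34 * 0.997232
t_corrected = 12.3058 s

12.3058 s


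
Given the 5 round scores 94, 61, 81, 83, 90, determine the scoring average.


Average = sum / n
Sum = 409
Average = 409 / 5 = 81.8

81.8


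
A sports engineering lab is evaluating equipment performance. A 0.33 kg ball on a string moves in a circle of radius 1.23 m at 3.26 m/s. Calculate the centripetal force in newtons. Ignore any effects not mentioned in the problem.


Fc = m * v^2 / r
v^2 = 3.26^2 = 10.6276
Fc = 0.33 * 10.6276 / 1.23
Fc = 3.5071 / 1.23 = 2.8513 N

2.8513 N


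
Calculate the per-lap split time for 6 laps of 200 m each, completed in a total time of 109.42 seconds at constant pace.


Split time = total_time / n_laps = 109.42 / 6
Split time = 18.2367 s per lap

18.2367 s


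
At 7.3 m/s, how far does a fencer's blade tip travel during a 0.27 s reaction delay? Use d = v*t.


d = v * t
d = 7.3 * 0.27
d = 1.971 m

1.971 m


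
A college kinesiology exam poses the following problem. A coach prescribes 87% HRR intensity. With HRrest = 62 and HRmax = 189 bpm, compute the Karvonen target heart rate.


Target = HRrest + pct*(HRmax - HRrest)
Heart rate reserve = HRmax - HRrest = 189 - 62 = 127 bpm
Fraction = 87% = 0.87
Target = 62 + 0.87 * 127
Target = 62 + 110.49 = 172.49 bpm

172.49 bpm


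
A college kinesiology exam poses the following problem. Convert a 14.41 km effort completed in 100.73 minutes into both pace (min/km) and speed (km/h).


Pace = time / distance = 100.73 min / 14.41 km = 6.9903 min/km
Speed = distance / time_in_hours = 14.41 / 1.6788 hr
Speed = 8.5833 km/h

6.9903 min/km, 8.5833 km/h


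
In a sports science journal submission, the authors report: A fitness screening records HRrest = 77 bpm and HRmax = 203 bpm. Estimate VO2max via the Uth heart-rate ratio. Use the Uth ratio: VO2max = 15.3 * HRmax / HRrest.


VO2max = 15.3 * HRmax / HRrest
VO2max = 15.3 * 203 / 77
VO2max = 3105.9 / 77 = 40.3364 mL/kg/min

40.3364 mL/kg/min


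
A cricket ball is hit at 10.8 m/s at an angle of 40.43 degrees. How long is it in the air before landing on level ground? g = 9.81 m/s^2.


T = 2*v*sin(theta)/g
sin(theta) = sin(40.43 deg) = 0.6485
T = 2*10.8*0.6485 / 9.81
T = 14.008 / 9.81 = 1.4279 s

1.4279 s


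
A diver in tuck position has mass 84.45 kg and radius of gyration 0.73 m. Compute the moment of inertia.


I = m * k^2
I = 84.45 * 0.73^2
I = 84.45 * 0.5329 = 45.0034 kg*m^2

45.0034 kg*m^2


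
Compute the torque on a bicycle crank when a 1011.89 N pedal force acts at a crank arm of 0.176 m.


tau = F * d
tau = 1011.89 * 0.176
tau = 178.0926 N*m

178.0926 N*m


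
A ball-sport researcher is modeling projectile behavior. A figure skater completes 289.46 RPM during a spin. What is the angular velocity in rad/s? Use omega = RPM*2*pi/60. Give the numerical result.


omega = RPM * 2 * pi / 60
omega = 289.46 * 2 * 3.14159 / 60
omega = 1818.7308 / 60 = 30.3122 rad/s

30.3122 rad/s


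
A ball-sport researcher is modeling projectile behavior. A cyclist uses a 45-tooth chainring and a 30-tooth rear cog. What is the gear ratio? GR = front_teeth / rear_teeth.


GR = front_teeth / rear_teeth
GR = 45 / 30
GR = 1.5

1.5


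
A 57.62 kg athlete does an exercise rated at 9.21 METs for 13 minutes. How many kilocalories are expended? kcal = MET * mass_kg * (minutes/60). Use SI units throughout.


kcal = MET * mass * time_hr
Convert time: 13 min = 0.2167 hr
kcal = 9.21 * 57.62 * 0.2167
kcal = 114.9807 kcal

114.9807 kcal


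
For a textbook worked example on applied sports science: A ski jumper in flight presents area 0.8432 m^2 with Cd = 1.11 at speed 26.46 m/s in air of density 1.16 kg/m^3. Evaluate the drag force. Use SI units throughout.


Fd = 0.5 * Cd * rho * A * v^2
Fd = 0.5 * 1.11 * 1.16 * 0.8432 * 26.46^2
v^2 = 700.1316
Fd = 0.5 * 1.11 * 1.16 * 0.8432 * 700.1316 = 380.068 N

380.068 N


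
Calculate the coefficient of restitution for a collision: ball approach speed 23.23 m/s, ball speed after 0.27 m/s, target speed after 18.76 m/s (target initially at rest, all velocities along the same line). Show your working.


e = (v2_after - v1_after) / (v1_before - v2_before)
Numerator = 18.76 - 0.27 = 18.49
Denominator = 23.23 - 0 = 23.23
e = 18.49 / 23.23 = 0.796

0.796


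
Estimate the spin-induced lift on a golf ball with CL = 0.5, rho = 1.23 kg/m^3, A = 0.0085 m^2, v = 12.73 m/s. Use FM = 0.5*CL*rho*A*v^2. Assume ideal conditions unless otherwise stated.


FM = 0.5 * CL * rho * A * v^2
FM = 0.5 * 0.5 * 1.23 * 0.0085 * 12.73^2
v^2 = 162.0529
FM = 0.5 * 0.5 * 1.23 * 0.0085 * 162.0529 = 0.4236 N

0.4236 N


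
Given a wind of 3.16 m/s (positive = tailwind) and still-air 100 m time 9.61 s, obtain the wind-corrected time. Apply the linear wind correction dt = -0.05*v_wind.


dt = -0.05 * v_wind = -0.05 * 3.16 = -0.158 s
t_corrected = t_still + dt = 9.61 + (-0.158)
t_corrected = 9.452 s

9.452 s


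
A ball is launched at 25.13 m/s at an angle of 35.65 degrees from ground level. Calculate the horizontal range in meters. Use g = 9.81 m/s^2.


R = v^2 * sin(2*theta) / g
Convert angle to radians: theta = 35.65 deg = 0.6222 rad
sin(2*theta) = sin(1.2444) = 0.9472
R = 25.13^2 * 0.9472 / 9.81
R = 631.5169 * 0.9472 / 9.81 = 60.9765 m

60.9765 m


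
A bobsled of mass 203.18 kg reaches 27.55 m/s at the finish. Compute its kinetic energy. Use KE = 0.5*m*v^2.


KE = 0.5 * m * v^2
KE = 0.5 * 203.18 * 27.55^2
KE = 0.5 * 203.18 * 759.0025 = 77107.064 J

77107.064 J


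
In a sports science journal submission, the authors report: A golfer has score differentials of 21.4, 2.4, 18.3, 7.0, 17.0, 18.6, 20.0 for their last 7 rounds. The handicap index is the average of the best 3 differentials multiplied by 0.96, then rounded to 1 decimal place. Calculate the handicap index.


All differentials: 21.4, 2.4, 18.3, 7.0, 17.0, 18.6, 20.0
Sorted: 2.4, 7.0, 17.0, 18.3, 18.6, 20.0, 21.4
Best 3: 2.4, 7.0, 17.0
Average of best = 26.4 / 3 = 8.8
Raw index = 8.8 * 0.96 = 8.448
Handicap index = round(8.448, 1) = 8.4

8.4


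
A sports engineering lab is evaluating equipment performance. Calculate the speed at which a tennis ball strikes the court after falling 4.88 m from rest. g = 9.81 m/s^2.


v = sqrt(2 * g * h)
v = sqrt(2 * 9.81 * 4.88)
v = sqrt(95.7456) = 9.785 m/s

9.785 m/s


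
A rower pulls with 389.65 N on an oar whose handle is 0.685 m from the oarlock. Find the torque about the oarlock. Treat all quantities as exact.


tau = F * d
tau = 389.65 * 0.685
tau = 266.9103 N*m

266.9103 N*m


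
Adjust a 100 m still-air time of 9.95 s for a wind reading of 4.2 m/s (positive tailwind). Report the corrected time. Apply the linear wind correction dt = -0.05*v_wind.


dt = -0.05 * v_wind = -0.05 * 4.2 = -0.21 s
t_corrected = t_still + dt = 9.95 + (-0.21)
t_corrected = 9.74 s

9.74 s


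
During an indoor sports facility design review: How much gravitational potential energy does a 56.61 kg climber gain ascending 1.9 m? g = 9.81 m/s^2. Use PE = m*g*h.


PE = m * g * h
PE = 56.61 * 9.81 * 1.9
PE = 555.3441 * 1.9 = 1055.1538 J

1055.1538 J


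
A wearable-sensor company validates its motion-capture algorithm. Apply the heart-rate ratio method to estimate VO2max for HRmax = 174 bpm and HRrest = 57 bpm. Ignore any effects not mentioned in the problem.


VO2max = 15.3 * HRmax / HRrest
VO2max = 15.3 * 174 / 57
VO2max = 2662.2 / 57 = 46.7053 mL/kg/min

46.7053 mL/kg/min


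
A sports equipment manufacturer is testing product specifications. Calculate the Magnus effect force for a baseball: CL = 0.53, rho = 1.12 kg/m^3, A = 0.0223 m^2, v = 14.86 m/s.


FM = 0.5 * CL * rho * A * v^2
FM = 0.5 * 0.53 * 1.12 * 0.0223 * 14.86^2
v^2 = 220.8196
FM = 0.5 * 0.53 * 1.12 * 0.0223 * 220.8196 = 1.4615 N

1.4615 N


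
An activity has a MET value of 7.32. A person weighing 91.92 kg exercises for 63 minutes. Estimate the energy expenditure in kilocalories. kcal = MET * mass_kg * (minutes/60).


kcal = MET * mass * time_hr
Convert time: 63 min = 1.05 hr
kcal = 7.32 * 91.92 * 1.05
kcal = 706.4971 kcal

706.4971 kcal


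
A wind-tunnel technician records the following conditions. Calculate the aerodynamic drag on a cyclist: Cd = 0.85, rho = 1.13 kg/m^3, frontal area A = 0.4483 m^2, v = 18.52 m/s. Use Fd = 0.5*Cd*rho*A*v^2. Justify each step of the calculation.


Fd = 0.5 * Cd * rho * A * v^2
Fd = 0.5 * 0.85 * 1.13 * 0.4483 * 18.52^2
v^2 = 342.9904
Fd = 0.5 * 0.85 * 1.13 * 0.4483 * 342.9904 = 73.8445 N

73.8445 N


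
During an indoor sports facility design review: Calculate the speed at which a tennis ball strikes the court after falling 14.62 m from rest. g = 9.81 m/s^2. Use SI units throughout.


v = sqrt(2 * g * h)
v = sqrt(2 * 9.81 * 14.62)
v = sqrt(286.8444) = 16.9365 m/s

16.9365 m/s


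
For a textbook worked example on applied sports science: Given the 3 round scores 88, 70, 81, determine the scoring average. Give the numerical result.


Average = sum / n
Sum = 239
Average = 239 / 3 = 79.6667

79.6667
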